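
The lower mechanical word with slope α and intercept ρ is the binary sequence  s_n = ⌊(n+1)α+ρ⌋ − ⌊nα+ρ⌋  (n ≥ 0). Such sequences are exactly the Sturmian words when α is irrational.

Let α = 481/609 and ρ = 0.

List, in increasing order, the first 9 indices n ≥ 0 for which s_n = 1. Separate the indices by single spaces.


n=0: ⌊481/609⌋−⌊0/609⌋ = 0−0 = 0
n=1: ⌊962/609⌋−⌊481/609⌋ = 1−0 = 1  ← one
n=2: ⌊1443/609⌋−⌊962/609⌋ = 2−1 = 1  ← one
n=3: ⌊1924/609⌋−⌊1443/609⌋ = 3−2 = 1  ← one
n=4: ⌊2405/609⌋−⌊1924/609⌋ = 3−3 = 0
n=5: ⌊2886/609⌋−⌊2405/609⌋ = 4−3 = 1  ← one
n=6: ⌊3367/609⌋−⌊2886/609⌋ = 5−4 = 1  ← one
n=7: ⌊3848/609⌋−⌊3367/609⌋ = 6−5 = 1  ← one
n=8: ⌊4329/609⌋−⌊3848/609⌋ = 7−6 = 1  ← one
n=9: ⌊4810/609⌋−⌊4329/609⌋ = 7−7 = 0
n=10: ⌊5291/609⌋−⌊4810/609⌋ = 8−7 = 1  ← one
n=11: ⌊5772/609⌋−⌊5291/609⌋ = 9−8 = 1  ← one
positions of the first 9 ones: 1 2 3 5 6 7 8 10 11

1 2 3 5 6 7 8 10 11


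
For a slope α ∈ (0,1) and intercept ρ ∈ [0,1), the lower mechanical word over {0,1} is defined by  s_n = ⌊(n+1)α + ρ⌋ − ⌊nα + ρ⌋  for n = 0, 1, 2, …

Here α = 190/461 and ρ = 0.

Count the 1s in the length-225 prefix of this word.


92

#1s = Σ_{n=0}^{224} s_n = Σ_{n=0}^{224} (⌊(n+1)α+ρ⌋ − ⌊nα+ρ⌋)
the sum telescopes: every ⌊nα+ρ⌋ with 0 < n < 225 appears once with + and once with −, leaving ⌊225α+ρ⌋ − ⌊0·α+ρ⌋
225α + ρ = (225·190) / 461 = 42750/461
ρ = 0/461
⌊42750/461⌋ = 92,  ⌊0/461⌋ = 0
#1s = 92 − 0 = 92


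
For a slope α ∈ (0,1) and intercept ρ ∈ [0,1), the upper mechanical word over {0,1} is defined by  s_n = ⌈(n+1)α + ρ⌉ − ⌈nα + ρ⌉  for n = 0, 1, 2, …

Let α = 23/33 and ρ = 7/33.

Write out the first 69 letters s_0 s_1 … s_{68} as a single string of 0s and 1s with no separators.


011011101101101110110110111011011011011101101101110110110111011011011

n=0: ⌈(1·23+7)/33⌉ − ⌈(0·23+7)/33⌉ = ⌈30/33⌉ − ⌈7/33⌉ = 1 − 1 = 0
n=1: ⌈(2·23+7)/33⌉ − ⌈(1·23+7)/33⌉ = ⌈53/33⌉ − ⌈30/33⌉ = 2 − 1 = 1
n=2: ⌈(3·23+7)/33⌉ − ⌈(2·23+7)/33⌉ = ⌈76/33⌉ − ⌈53/33⌉ = 3 − 2 = 1
n=3: ⌈(4·23+7)/33⌉ − ⌈(3·23+7)/33⌉ = ⌈99/33⌉ − ⌈76/33⌉ = 3 − 3 = 0
n=4: ⌈(5·23+7)/33⌉ − ⌈(4·23+7)/33⌉ = ⌈122/33⌉ − ⌈99/33⌉ = 4 − 3 = 1
n=5: ⌈(6·23+7)/33⌉ − ⌈(5·23+7)/33⌉ = ⌈145/33⌉ − ⌈122/33⌉ = 5 − 4 = 1
n=6: ⌈(7·23+7)/33⌉ − ⌈(6·23+7)/33⌉ = ⌈168/33⌉ − ⌈145/33⌉ = 6 − 5 = 1
n=7: ⌈(8·23+7)/33⌉ − ⌈(7·23+7)/33⌉ = ⌈191/33⌉ − ⌈168/33⌉ = 6 − 6 = 0
n=8: ⌈(9·23+7)/33⌉ − ⌈(8·23+7)/33⌉ = ⌈214/33⌉ − ⌈191/33⌉ = 7 − 6 = 1
n=9: ⌈(10·23+7)/33⌉ − ⌈(9·23+7)/33⌉ = ⌈237/33⌉ − ⌈214/33⌉ = 8 − 7 = 1
n=10: ⌈(11·23+7)/33⌉ − ⌈(10·23+7)/33⌉ = ⌈260/33⌉ − ⌈237/33⌉ = 8 − 8 = 0
n=11: ⌈(12·23+7)/33⌉ − ⌈(11·23+7)/33⌉ = ⌈283/33⌉ − ⌈260/33⌉ = 9 − 8 = 1
n=12: ⌈(13·23+7)/33⌉ − ⌈(12·23+7)/33⌉ = ⌈306/33⌉ − ⌈283/33⌉ = 10 − 9 = 1
n=13: ⌈(14·23+7)/33⌉ − ⌈(13·23+7)/33⌉ = ⌈329/33⌉ − ⌈306/33⌉ = 10 − 10 = 0
n=14: ⌈(15·23+7)/33⌉ − ⌈(14·23+7)/33⌉ = ⌈352/33⌉ − ⌈329/33⌉ = 11 − 10 = 1
n=15: ⌈(16·23+7)/33⌉ − ⌈(15·23+7)/33⌉ = ⌈375/33⌉ − ⌈352/33⌉ = 12 − 11 = 1
n=16: ⌈(17·23+7)/33⌉ − ⌈(16·23+7)/33⌉ = ⌈398/33⌉ − ⌈375/33⌉ = 13 − 12 = 1
n=17: ⌈(18·23+7)/33⌉ − ⌈(17·23+7)/33⌉ = ⌈421/33⌉ − ⌈398/33⌉ = 13 − 13 = 0
n=18: ⌈(19·23+7)/33⌉ − ⌈(18·23+7)/33⌉ = ⌈444/33⌉ − ⌈421/33⌉ = 14 − 13 = 1
n=19: ⌈(20·23+7)/33⌉ − ⌈(19·23+7)/33⌉ = ⌈467/33⌉ − ⌈444/33⌉ = 15 − 14 = 1
n=20: ⌈(21·23+7)/33⌉ − ⌈(20·23+7)/33⌉ = ⌈490/33⌉ − ⌈467/33⌉ = 15 − 15 = 0
n=21: ⌈(22·23+7)/33⌉ − ⌈(21·23+7)/33⌉ = ⌈513/33⌉ − ⌈490/33⌉ = 16 − 15 = 1
n=22: ⌈(23·23+7)/33⌉ − ⌈(22·23+7)/33⌉ = ⌈536/33⌉ − ⌈513/33⌉ = 17 − 16 = 1
n=23: ⌈(24·23+7)/33⌉ − ⌈(23·23+7)/33⌉ = ⌈559/33⌉ − ⌈536/33⌉ = 17 − 17 = 0
n=24: ⌈(25·23+7)/33⌉ − ⌈(24·23+7)/33⌉ = ⌈582/33⌉ − ⌈559/33⌉ = 18 − 17 = 1
n=25: ⌈(26·23+7)/33⌉ − ⌈(25·23+7)/33⌉ = ⌈605/33⌉ − ⌈582/33⌉ = 19 − 18 = 1
n=26: ⌈(27·23+7)/33⌉ − ⌈(26·23+7)/33⌉ = ⌈628/33⌉ − ⌈605/33⌉ = 20 − 19 = 1
n=27: ⌈(28·23+7)/33⌉ − ⌈(27·23+7)/33⌉ = ⌈651/33⌉ − ⌈628/33⌉ = 20 − 20 = 0
n=28: ⌈(29·23+7)/33⌉ − ⌈(28·23+7)/33⌉ = ⌈674/33⌉ − ⌈651/33⌉ = 21 − 20 = 1
n=29: ⌈(30·23+7)/33⌉ − ⌈(29·23+7)/33⌉ = ⌈697/33⌉ − ⌈674/33⌉ = 22 − 21 = 1
n=30: ⌈(31·23+7)/33⌉ − ⌈(30·23+7)/33⌉ = ⌈720/33⌉ − ⌈697/33⌉ = 22 − 22 = 0
n=31: ⌈(32·23+7)/33⌉ − ⌈(31·23+7)/33⌉ = ⌈743/33⌉ − ⌈720/33⌉ = 23 − 22 = 1
n=32: ⌈(33·23+7)/33⌉ − ⌈(32·23+7)/33⌉ = ⌈766/33⌉ − ⌈743/33⌉ = 24 − 23 = 1
n=33: ⌈(34·23+7)/33⌉ − ⌈(33·23+7)/33⌉ = ⌈789/33⌉ − ⌈766/33⌉ = 24 − 24 = 0
n=34: ⌈(35·23+7)/33⌉ − ⌈(34·23+7)/33⌉ = ⌈812/33⌉ − ⌈789/33⌉ = 25 − 24 = 1
n=35: ⌈(36·23+7)/33⌉ − ⌈(35·23+7)/33⌉ = ⌈835/33⌉ − ⌈812/33⌉ = 26 − 25 = 1
n=36: ⌈(37·23+7)/33⌉ − ⌈(36·23+7)/33⌉ = ⌈858/33⌉ − ⌈835/33⌉ = 26 − 26 = 0
n=37: ⌈(38·23+7)/33⌉ − ⌈(37·23+7)/33⌉ = ⌈881/33⌉ − ⌈858/33⌉ = 27 − 26 = 1
n=38: ⌈(39·23+7)/33⌉ − ⌈(38·23+7)/33⌉ = ⌈904/33⌉ − ⌈881/33⌉ = 28 − 27 = 1
n=39: ⌈(40·23+7)/33⌉ − ⌈(39·23+7)/33⌉ = ⌈927/33⌉ − ⌈904/33⌉ = 29 − 28 = 1
n=40: ⌈(41·23+7)/33⌉ − ⌈(40·23+7)/33⌉ = ⌈950/33⌉ − ⌈927/33⌉ = 29 − 29 = 0
n=41: ⌈(42·23+7)/33⌉ − ⌈(41·23+7)/33⌉ = ⌈973/33⌉ − ⌈950/33⌉ = 30 − 29 = 1
n=42: ⌈(43·23+7)/33⌉ − ⌈(42·23+7)/33⌉ = ⌈996/33⌉ − ⌈973/33⌉ = 31 − 30 = 1
n=43: ⌈(44·23+7)/33⌉ − ⌈(43·23+7)/33⌉ = ⌈1019/33⌉ − ⌈996/33⌉ = 31 − 31 = 0
n=44: ⌈(45·23+7)/33⌉ − ⌈(44·23+7)/33⌉ = ⌈1042/33⌉ − ⌈1019/33⌉ = 32 − 31 = 1
n=45: ⌈(46·23+7)/33⌉ − ⌈(45·23+7)/33⌉ = ⌈1065/33⌉ − ⌈1042/33⌉ = 33 − 32 = 1
n=46: ⌈(47·23+7)/33⌉ − ⌈(46·23+7)/33⌉ = ⌈1088/33⌉ − ⌈1065/33⌉ = 33 − 33 = 0
n=47: ⌈(48·23+7)/33⌉ − ⌈(47·23+7)/33⌉ = ⌈1111/33⌉ − ⌈1088/33⌉ = 34 − 33 = 1
n=48: ⌈(49·23+7)/33⌉ − ⌈(48·23+7)/33⌉ = ⌈1134/33⌉ − ⌈1111/33⌉ = 35 − 34 = 1
n=49: ⌈(50·23+7)/33⌉ − ⌈(49·23+7)/33⌉ = ⌈1157/33⌉ − ⌈1134/33⌉ = 36 − 35 = 1
n=50: ⌈(51·23+7)/33⌉ − ⌈(50·23+7)/33⌉ = ⌈1180/33⌉ − ⌈1157/33⌉ = 36 − 36 = 0
n=51: ⌈(52·23+7)/33⌉ − ⌈(51·23+7)/33⌉ = ⌈1203/33⌉ − ⌈1180/33⌉ = 37 − 36 = 1
n=52: ⌈(53·23+7)/33⌉ − ⌈(52·23+7)/33⌉ = ⌈1226/33⌉ − ⌈1203/33⌉ = 38 − 37 = 1
n=53: ⌈(54·23+7)/33⌉ − ⌈(53·23+7)/33⌉ = ⌈1249/33⌉ − ⌈1226/33⌉ = 38 − 38 = 0
n=54: ⌈(55·23+7)/33⌉ − ⌈(54·23+7)/33⌉ = ⌈1272/33⌉ − ⌈1249/33⌉ = 39 − 38 = 1
n=55: ⌈(56·23+7)/33⌉ − ⌈(55·23+7)/33⌉ = ⌈1295/33⌉ − ⌈1272/33⌉ = 40 − 39 = 1
n=56: ⌈(57·23+7)/33⌉ − ⌈(56·23+7)/33⌉ = ⌈1318/33⌉ − ⌈1295/33⌉ = 40 − 40 = 0
n=57: ⌈(58·23+7)/33⌉ − ⌈(57·23+7)/33⌉ = ⌈1341/33⌉ − ⌈1318/33⌉ = 41 − 40 = 1
n=58: ⌈(59·23+7)/33⌉ − ⌈(58·23+7)/33⌉ = ⌈1364/33⌉ − ⌈1341/33⌉ = 42 − 41 = 1
n=59: ⌈(60·23+7)/33⌉ − ⌈(59·23+7)/33⌉ = ⌈1387/33⌉ − ⌈1364/33⌉ = 43 − 42 = 1
n=60: ⌈(61·23+7)/33⌉ − ⌈(60·23+7)/33⌉ = ⌈1410/33⌉ − ⌈1387/33⌉ = 43 − 43 = 0
n=61: ⌈(62·23+7)/33⌉ − ⌈(61·23+7)/33⌉ = ⌈1433/33⌉ − ⌈1410/33⌉ = 44 − 43 = 1
n=62: ⌈(63·23+7)/33⌉ − ⌈(62·23+7)/33⌉ = ⌈1456/33⌉ − ⌈1433/33⌉ = 45 − 44 = 1
n=63: ⌈(64·23+7)/33⌉ − ⌈(63·23+7)/33⌉ = ⌈1479/33⌉ − ⌈1456/33⌉ = 45 − 45 = 0
n=64: ⌈(65·23+7)/33⌉ − ⌈(64·23+7)/33⌉ = ⌈1502/33⌉ − ⌈1479/33⌉ = 46 − 45 = 1
n=65: ⌈(66·23+7)/33⌉ − ⌈(65·23+7)/33⌉ = ⌈1525/33⌉ − ⌈1502/33⌉ = 47 − 46 = 1
n=66: ⌈(67·23+7)/33⌉ − ⌈(66·23+7)/33⌉ = ⌈1548/33⌉ − ⌈1525/33⌉ = 47 − 47 = 0
n=67: ⌈(68·23+7)/33⌉ − ⌈(67·23+7)/33⌉ = ⌈1571/33⌉ − ⌈1548/33⌉ = 48 − 47 = 1
n=68: ⌈(69·23+7)/33⌉ − ⌈(68·23+7)/33⌉ = ⌈1594/33⌉ − ⌈1571/33⌉ = 49 − 48 = 1


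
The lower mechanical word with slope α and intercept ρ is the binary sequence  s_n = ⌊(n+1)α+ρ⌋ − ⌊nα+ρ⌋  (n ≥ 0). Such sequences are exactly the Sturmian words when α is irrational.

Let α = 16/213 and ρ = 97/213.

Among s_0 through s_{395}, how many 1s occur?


30

#1s = Σ_{n=0}^{395} s_n = Σ_{n=0}^{395} (⌊(n+1)α+ρ⌋ − ⌊nα+ρ⌋)
the sum telescopes: every ⌊nα+ρ⌋ with 0 < n < 396 appears once with + and once with −, leaving ⌊396α+ρ⌋ − ⌊0·α+ρ⌋
396α + ρ = (396·16 + 97) / 213 = 6433/213
ρ = 97/213
⌊6433/213⌋ = 30,  ⌊97/213⌋ = 0
#1s = 30 − 0 = 30


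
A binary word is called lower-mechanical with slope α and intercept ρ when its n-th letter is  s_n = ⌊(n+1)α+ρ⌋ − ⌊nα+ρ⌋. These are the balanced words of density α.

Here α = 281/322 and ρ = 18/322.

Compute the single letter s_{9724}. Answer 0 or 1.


1

(n+1)α + ρ = (9725·281 + 18) / 322 = 2732743/322
nα + ρ     = (9724·281 + 18) / 322 = 2732462/322
⌊2732743/322⌋ = 8486,  ⌊2732462/322⌋ = 8485
s_{9724} = 8486 − 8485 = 1


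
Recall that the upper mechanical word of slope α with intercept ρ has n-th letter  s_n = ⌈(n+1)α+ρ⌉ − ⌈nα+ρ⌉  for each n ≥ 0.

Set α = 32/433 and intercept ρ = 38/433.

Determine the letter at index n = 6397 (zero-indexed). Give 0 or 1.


0

(n+1)α + ρ = (6398·32 + 38) / 433 = 204774/433
nα + ρ     = (6397·32 + 38) / 433 = 204742/433
⌈204774/433⌉ = 473,  ⌈204742/433⌉ = 473
s_{6397} = 473 − 473 = 0


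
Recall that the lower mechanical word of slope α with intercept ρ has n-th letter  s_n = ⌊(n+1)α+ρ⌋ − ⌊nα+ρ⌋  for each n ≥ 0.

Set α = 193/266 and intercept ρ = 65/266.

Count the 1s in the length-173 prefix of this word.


#1s = Σ_{n=0}^{172} s_n = Σ_{n=0}^{172} (⌊(n+1)α+ρ⌋ − ⌊nα+ρ⌋)
the sum telescopes: every ⌊nα+ρ⌋ with 0 < n < 173 appears once with + and once with −, leaving ⌊173α+ρ⌋ − ⌊0·α+ρ⌋
173α + ρ = (173·193 + 65) / 266 = 33454/266
ρ = 65/266
⌊33454/266⌋ = 125,  ⌊65/266⌋ = 0
#1s = 125 − 0 = 125

125


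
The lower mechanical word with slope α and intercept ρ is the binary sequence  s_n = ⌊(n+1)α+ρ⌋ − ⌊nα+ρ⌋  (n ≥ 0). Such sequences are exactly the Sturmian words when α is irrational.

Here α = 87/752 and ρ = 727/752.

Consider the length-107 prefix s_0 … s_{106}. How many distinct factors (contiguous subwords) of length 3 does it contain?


t_n = ⌊(n·87+727)/752⌋ for n = 0 … 107:
  n=0…9: ⌊727/752⌋=0 ⌊814/752⌋=1 ⌊901/752⌋=1 ⌊988/752⌋=1 ⌊1075/752⌋=1 ⌊1162/752⌋=1 ⌊1249/752⌋=1 ⌊1336/752⌋=1 ⌊1423/752⌋=1 ⌊1510/752⌋=2
  n=10…19: ⌊1597/752⌋=2 ⌊1684/752⌋=2 ⌊1771/752⌋=2 ⌊1858/752⌋=2 ⌊1945/752⌋=2 ⌊2032/752⌋=2 ⌊2119/752⌋=2 ⌊2206/752⌋=2 ⌊2293/752⌋=3 ⌊2380/752⌋=3
  n=20…29: ⌊2467/752⌋=3 ⌊2554/752⌋=3 ⌊2641/752⌋=3 ⌊2728/752⌋=3 ⌊2815/752⌋=3 ⌊2902/752⌋=3 ⌊2989/752⌋=3 ⌊3076/752⌋=4 ⌊3163/752⌋=4 ⌊3250/752⌋=4
  n=30…39: ⌊3337/752⌋=4 ⌊3424/752⌋=4 ⌊3511/752⌋=4 ⌊3598/752⌋=4 ⌊3685/752⌋=4 ⌊3772/752⌋=5 ⌊3859/752⌋=5 ⌊3946/752⌋=5 ⌊4033/752⌋=5 ⌊4120/752⌋=5
  n=40…49: ⌊4207/752⌋=5 ⌊4294/752⌋=5 ⌊4381/752⌋=5 ⌊4468/752⌋=5 ⌊4555/752⌋=6 ⌊4642/752⌋=6 ⌊4729/752⌋=6 ⌊4816/752⌋=6 ⌊4903/752⌋=6 ⌊4990/752⌋=6
  n=50…59: ⌊5077/752⌋=6 ⌊5164/752⌋=6 ⌊5251/752⌋=6 ⌊5338/752⌋=7 ⌊5425/752⌋=7 ⌊5512/752⌋=7 ⌊5599/752⌋=7 ⌊5686/752⌋=7 ⌊5773/752⌋=7 ⌊5860/752⌋=7
  n=60…69: ⌊5947/752⌋=7 ⌊6034/752⌋=8 ⌊6121/752⌋=8 ⌊6208/752⌋=8 ⌊6295/752⌋=8 ⌊6382/752⌋=8 ⌊6469/752⌋=8 ⌊6556/752⌋=8 ⌊6643/752⌋=8 ⌊6730/752⌋=8
  n=70…79: ⌊6817/752⌋=9 ⌊6904/752⌋=9 ⌊6991/752⌋=9 ⌊7078/752⌋=9 ⌊7165/752⌋=9 ⌊7252/752⌋=9 ⌊7339/752⌋=9 ⌊7426/752⌋=9 ⌊7513/752⌋=9 ⌊7600/752⌋=10
  n=80…89: ⌊7687/752⌋=10 ⌊7774/752⌋=10 ⌊7861/752⌋=10 ⌊7948/752⌋=10 ⌊8035/752⌋=10 ⌊8122/752⌋=10 ⌊8209/752⌋=10 ⌊8296/752⌋=11 ⌊8383/752⌋=11 ⌊8470/752⌋=11
  n=90…99: ⌊8557/752⌋=11 ⌊8644/752⌋=11 ⌊8731/752⌋=11 ⌊8818/752⌋=11 ⌊8905/752⌋=11 ⌊8992/752⌋=11 ⌊9079/752⌋=12 ⌊9166/752⌋=12 ⌊9253/752⌋=12 ⌊9340/752⌋=12
  n=100…107: ⌊9427/752⌋=12 ⌊9514/752⌋=12 ⌊9601/752⌋=12 ⌊9688/752⌋=12 ⌊9775/752⌋=12 ⌊9862/752⌋=13 ⌊9949/752⌋=13 ⌊10036/752⌋=13
s_n = t_(n+1) − t_n for n = 0 … 106 gives
prefix = 10000000100000000100000000100000001000000001000000001000000010000000010000000010000000100000000100000000100
slide a length-3 window over [0..2] … [104..106] (105 windows); first occurrence of each distinct factor:
  [  0..  2] 100
  [  1..  3] 000
  [  6..  8] 001
  [  7..  9] 010
  (the other 101 windows repeat one of these)
distinct factors: {000, 001, 010, 100}
count = 4  (Sturmian bound for length 3 is 4)

4


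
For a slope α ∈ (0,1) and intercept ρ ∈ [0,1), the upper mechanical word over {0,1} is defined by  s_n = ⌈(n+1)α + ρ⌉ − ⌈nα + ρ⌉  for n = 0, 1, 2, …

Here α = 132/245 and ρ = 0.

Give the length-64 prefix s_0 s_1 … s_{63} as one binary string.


n=0: ⌈(1·132)/245⌉ − ⌈(0·132)/245⌉ = ⌈132/245⌉ − ⌈0/245⌉ = 1 − 0 = 1
n=1: ⌈(2·132)/245⌉ − ⌈(1·132)/245⌉ = ⌈264/245⌉ − ⌈132/245⌉ = 2 − 1 = 1
n=2: ⌈(3·132)/245⌉ − ⌈(2·132)/245⌉ = ⌈396/245⌉ − ⌈264/245⌉ = 2 − 2 = 0
n=3: ⌈(4·132)/245⌉ − ⌈(3·132)/245⌉ = ⌈528/245⌉ − ⌈396/245⌉ = 3 − 2 = 1
n=4: ⌈(5·132)/245⌉ − ⌈(4·132)/245⌉ = ⌈660/245⌉ − ⌈528/245⌉ = 3 − 3 = 0
n=5: ⌈(6·132)/245⌉ − ⌈(5·132)/245⌉ = ⌈792/245⌉ − ⌈660/245⌉ = 4 − 3 = 1
n=6: ⌈(7·132)/245⌉ − ⌈(6·132)/245⌉ = ⌈924/245⌉ − ⌈792/245⌉ = 4 − 4 = 0
n=7: ⌈(8·132)/245⌉ − ⌈(7·132)/245⌉ = ⌈1056/245⌉ − ⌈924/245⌉ = 5 − 4 = 1
n=8: ⌈(9·132)/245⌉ − ⌈(8·132)/245⌉ = ⌈1188/245⌉ − ⌈1056/245⌉ = 5 − 5 = 0
n=9: ⌈(10·132)/245⌉ − ⌈(9·132)/245⌉ = ⌈1320/245⌉ − ⌈1188/245⌉ = 6 − 5 = 1
n=10: ⌈(11·132)/245⌉ − ⌈(10·132)/245⌉ = ⌈1452/245⌉ − ⌈1320/245⌉ = 6 − 6 = 0
n=11: ⌈(12·132)/245⌉ − ⌈(11·132)/245⌉ = ⌈1584/245⌉ − ⌈1452/245⌉ = 7 − 6 = 1
n=12: ⌈(13·132)/245⌉ − ⌈(12·132)/245⌉ = ⌈1716/245⌉ − ⌈1584/245⌉ = 8 − 7 = 1
n=13: ⌈(14·132)/245⌉ − ⌈(13·132)/245⌉ = ⌈1848/245⌉ − ⌈1716/245⌉ = 8 − 8 = 0
n=14: ⌈(15·132)/245⌉ − ⌈(14·132)/245⌉ = ⌈1980/245⌉ − ⌈1848/245⌉ = 9 − 8 = 1
n=15: ⌈(16·132)/245⌉ − ⌈(15·132)/245⌉ = ⌈2112/245⌉ − ⌈1980/245⌉ = 9 − 9 = 0
n=16: ⌈(17·132)/245⌉ − ⌈(16·132)/245⌉ = ⌈2244/245⌉ − ⌈2112/245⌉ = 10 − 9 = 1
n=17: ⌈(18·132)/245⌉ − ⌈(17·132)/245⌉ = ⌈2376/245⌉ − ⌈2244/245⌉ = 10 − 10 = 0
n=18: ⌈(19·132)/245⌉ − ⌈(18·132)/245⌉ = ⌈2508/245⌉ − ⌈2376/245⌉ = 11 − 10 = 1
n=19: ⌈(20·132)/245⌉ − ⌈(19·132)/245⌉ = ⌈2640/245⌉ − ⌈2508/245⌉ = 11 − 11 = 0
n=20: ⌈(21·132)/245⌉ − ⌈(20·132)/245⌉ = ⌈2772/245⌉ − ⌈2640/245⌉ = 12 − 11 = 1
n=21: ⌈(22·132)/245⌉ − ⌈(21·132)/245⌉ = ⌈2904/245⌉ − ⌈2772/245⌉ = 12 − 12 = 0
n=22: ⌈(23·132)/245⌉ − ⌈(22·132)/245⌉ = ⌈3036/245⌉ − ⌈2904/245⌉ = 13 − 12 = 1
n=23: ⌈(24·132)/245⌉ − ⌈(23·132)/245⌉ = ⌈3168/245⌉ − ⌈3036/245⌉ = 13 − 13 = 0
n=24: ⌈(25·132)/245⌉ − ⌈(24·132)/245⌉ = ⌈3300/245⌉ − ⌈3168/245⌉ = 14 − 13 = 1
n=25: ⌈(26·132)/245⌉ − ⌈(25·132)/245⌉ = ⌈3432/245⌉ − ⌈3300/245⌉ = 15 − 14 = 1
n=26: ⌈(27·132)/245⌉ − ⌈(26·132)/245⌉ = ⌈3564/245⌉ − ⌈3432/245⌉ = 15 − 15 = 0
n=27: ⌈(28·132)/245⌉ − ⌈(27·132)/245⌉ = ⌈3696/245⌉ − ⌈3564/245⌉ = 16 − 15 = 1
n=28: ⌈(29·132)/245⌉ − ⌈(28·132)/245⌉ = ⌈3828/245⌉ − ⌈3696/245⌉ = 16 − 16 = 0
n=29: ⌈(30·132)/245⌉ − ⌈(29·132)/245⌉ = ⌈3960/245⌉ − ⌈3828/245⌉ = 17 − 16 = 1
n=30: ⌈(31·132)/245⌉ − ⌈(30·132)/245⌉ = ⌈4092/245⌉ − ⌈3960/245⌉ = 17 − 17 = 0
n=31: ⌈(32·132)/245⌉ − ⌈(31·132)/245⌉ = ⌈4224/245⌉ − ⌈4092/245⌉ = 18 − 17 = 1
n=32: ⌈(33·132)/245⌉ − ⌈(32·132)/245⌉ = ⌈4356/245⌉ − ⌈4224/245⌉ = 18 − 18 = 0
n=33: ⌈(34·132)/245⌉ − ⌈(33·132)/245⌉ = ⌈4488/245⌉ − ⌈4356/245⌉ = 19 − 18 = 1
n=34: ⌈(35·132)/245⌉ − ⌈(34·132)/245⌉ = ⌈4620/245⌉ − ⌈4488/245⌉ = 19 − 19 = 0
n=35: ⌈(36·132)/245⌉ − ⌈(35·132)/245⌉ = ⌈4752/245⌉ − ⌈4620/245⌉ = 20 − 19 = 1
n=36: ⌈(37·132)/245⌉ − ⌈(36·132)/245⌉ = ⌈4884/245⌉ − ⌈4752/245⌉ = 20 − 20 = 0
n=37: ⌈(38·132)/245⌉ − ⌈(37·132)/245⌉ = ⌈5016/245⌉ − ⌈4884/245⌉ = 21 − 20 = 1
n=38: ⌈(39·132)/245⌉ − ⌈(38·132)/245⌉ = ⌈5148/245⌉ − ⌈5016/245⌉ = 22 − 21 = 1
n=39: ⌈(40·132)/245⌉ − ⌈(39·132)/245⌉ = ⌈5280/245⌉ − ⌈5148/245⌉ = 22 − 22 = 0
n=40: ⌈(41·132)/245⌉ − ⌈(40·132)/245⌉ = ⌈5412/245⌉ − ⌈5280/245⌉ = 23 − 22 = 1
n=41: ⌈(42·132)/245⌉ − ⌈(41·132)/245⌉ = ⌈5544/245⌉ − ⌈5412/245⌉ = 23 − 23 = 0
n=42: ⌈(43·132)/245⌉ − ⌈(42·132)/245⌉ = ⌈5676/245⌉ − ⌈5544/245⌉ = 24 − 23 = 1
n=43: ⌈(44·132)/245⌉ − ⌈(43·132)/245⌉ = ⌈5808/245⌉ − ⌈5676/245⌉ = 24 − 24 = 0
n=44: ⌈(45·132)/245⌉ − ⌈(44·132)/245⌉ = ⌈5940/245⌉ − ⌈5808/245⌉ = 25 − 24 = 1
n=45: ⌈(46·132)/245⌉ − ⌈(45·132)/245⌉ = ⌈6072/245⌉ − ⌈5940/245⌉ = 25 − 25 = 0
n=46: ⌈(47·132)/245⌉ − ⌈(46·132)/245⌉ = ⌈6204/245⌉ − ⌈6072/245⌉ = 26 − 25 = 1
n=47: ⌈(48·132)/245⌉ − ⌈(47·132)/245⌉ = ⌈6336/245⌉ − ⌈6204/245⌉ = 26 − 26 = 0
n=48: ⌈(49·132)/245⌉ − ⌈(48·132)/245⌉ = ⌈6468/245⌉ − ⌈6336/245⌉ = 27 − 26 = 1
n=49: ⌈(50·132)/245⌉ − ⌈(49·132)/245⌉ = ⌈6600/245⌉ − ⌈6468/245⌉ = 27 − 27 = 0
n=50: ⌈(51·132)/245⌉ − ⌈(50·132)/245⌉ = ⌈6732/245⌉ − ⌈6600/245⌉ = 28 − 27 = 1
n=51: ⌈(52·132)/245⌉ − ⌈(51·132)/245⌉ = ⌈6864/245⌉ − ⌈6732/245⌉ = 29 − 28 = 1
n=52: ⌈(53·132)/245⌉ − ⌈(52·132)/245⌉ = ⌈6996/245⌉ − ⌈6864/245⌉ = 29 − 29 = 0
n=53: ⌈(54·132)/245⌉ − ⌈(53·132)/245⌉ = ⌈7128/245⌉ − ⌈6996/245⌉ = 30 − 29 = 1
n=54: ⌈(55·132)/245⌉ − ⌈(54·132)/245⌉ = ⌈7260/245⌉ − ⌈7128/245⌉ = 30 − 30 = 0
n=55: ⌈(56·132)/245⌉ − ⌈(55·132)/245⌉ = ⌈7392/245⌉ − ⌈7260/245⌉ = 31 − 30 = 1
n=56: ⌈(57·132)/245⌉ − ⌈(56·132)/245⌉ = ⌈7524/245⌉ − ⌈7392/245⌉ = 31 − 31 = 0
n=57: ⌈(58·132)/245⌉ − ⌈(57·132)/245⌉ = ⌈7656/245⌉ − ⌈7524/245⌉ = 32 − 31 = 1
n=58: ⌈(59·132)/245⌉ − ⌈(58·132)/245⌉ = ⌈7788/245⌉ − ⌈7656/245⌉ = 32 − 32 = 0
n=59: ⌈(60·132)/245⌉ − ⌈(59·132)/245⌉ = ⌈7920/245⌉ − ⌈7788/245⌉ = 33 − 32 = 1
n=60: ⌈(61·132)/245⌉ − ⌈(60·132)/245⌉ = ⌈8052/245⌉ − ⌈7920/245⌉ = 33 − 33 = 0
n=61: ⌈(62·132)/245⌉ − ⌈(61·132)/245⌉ = ⌈8184/245⌉ − ⌈8052/245⌉ = 34 − 33 = 1
n=62: ⌈(63·132)/245⌉ − ⌈(62·132)/245⌉ = ⌈8316/245⌉ − ⌈8184/245⌉ = 34 − 34 = 0
n=63: ⌈(64·132)/245⌉ − ⌈(63·132)/245⌉ = ⌈8448/245⌉ − ⌈8316/245⌉ = 35 − 34 = 1

1101010101011010101010101101010101010110101010101011010101010101


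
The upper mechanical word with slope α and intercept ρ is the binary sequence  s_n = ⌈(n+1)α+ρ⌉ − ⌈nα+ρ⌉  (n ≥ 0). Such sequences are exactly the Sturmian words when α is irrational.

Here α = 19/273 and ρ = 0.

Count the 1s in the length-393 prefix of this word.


28

#1s = Σ_{n=0}^{392} s_n = Σ_{n=0}^{392} (⌈(n+1)α+ρ⌉ − ⌈nα+ρ⌉)
the sum telescopes: every ⌈nα+ρ⌉ with 0 < n < 393 appears once with + and once with −, leaving ⌈393α+ρ⌉ − ⌈0·α+ρ⌉
393α + ρ = (393·19) / 273 = 7467/273
ρ = 0/273
⌈7467/273⌉ = 28,  ⌈0/273⌉ = 0
#1s = 28 − 0 = 28


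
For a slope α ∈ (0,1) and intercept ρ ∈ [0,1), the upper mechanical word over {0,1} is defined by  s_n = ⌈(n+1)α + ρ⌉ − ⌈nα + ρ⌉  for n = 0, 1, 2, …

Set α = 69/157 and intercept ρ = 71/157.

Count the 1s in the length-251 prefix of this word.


#1s = Σ_{n=0}^{250} s_n = Σ_{n=0}^{250} (⌈(n+1)α+ρ⌉ − ⌈nα+ρ⌉)
the sum telescopes: every ⌈nα+ρ⌉ with 0 < n < 251 appears once with + and once with −, leaving ⌈251α+ρ⌉ − ⌈0·α+ρ⌉
251α + ρ = (251·69 + 71) / 157 = 17390/157
ρ = 71/157
⌈17390/157⌉ = 111,  ⌈71/157⌉ = 1
#1s = 111 − 1 = 110

110


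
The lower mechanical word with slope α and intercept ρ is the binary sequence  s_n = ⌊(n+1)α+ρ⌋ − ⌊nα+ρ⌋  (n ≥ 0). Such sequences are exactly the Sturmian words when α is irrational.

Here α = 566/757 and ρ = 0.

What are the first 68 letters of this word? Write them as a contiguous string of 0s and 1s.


01101110111011101110111011101110111011101110111011101110111011101110

n=0: ⌊(1·566)/757⌋ − ⌊(0·566)/757⌋ = ⌊566/757⌋ − ⌊0/757⌋ = 0 − 0 = 0
n=1: ⌊(2·566)/757⌋ − ⌊(1·566)/757⌋ = ⌊1132/757⌋ − ⌊566/757⌋ = 1 − 0 = 1
n=2: ⌊(3·566)/757⌋ − ⌊(2·566)/757⌋ = ⌊1698/757⌋ − ⌊1132/757⌋ = 2 − 1 = 1
n=3: ⌊(4·566)/757⌋ − ⌊(3·566)/757⌋ = ⌊2264/757⌋ − ⌊1698/757⌋ = 2 − 2 = 0
n=4: ⌊(5·566)/757⌋ − ⌊(4·566)/757⌋ = ⌊2830/757⌋ − ⌊2264/757⌋ = 3 − 2 = 1
n=5: ⌊(6·566)/757⌋ − ⌊(5·566)/757⌋ = ⌊3396/757⌋ − ⌊2830/757⌋ = 4 − 3 = 1
n=6: ⌊(7·566)/757⌋ − ⌊(6·566)/757⌋ = ⌊3962/757⌋ − ⌊3396/757⌋ = 5 − 4 = 1
n=7: ⌊(8·566)/757⌋ − ⌊(7·566)/757⌋ = ⌊4528/757⌋ − ⌊3962/757⌋ = 5 − 5 = 0
n=8: ⌊(9·566)/757⌋ − ⌊(8·566)/757⌋ = ⌊5094/757⌋ − ⌊4528/757⌋ = 6 − 5 = 1
n=9: ⌊(10·566)/757⌋ − ⌊(9·566)/757⌋ = ⌊5660/757⌋ − ⌊5094/757⌋ = 7 − 6 = 1
n=10: ⌊(11·566)/757⌋ − ⌊(10·566)/757⌋ = ⌊6226/757⌋ − ⌊5660/757⌋ = 8 − 7 = 1
n=11: ⌊(12·566)/757⌋ − ⌊(11·566)/757⌋ = ⌊6792/757⌋ − ⌊6226/757⌋ = 8 − 8 = 0
n=12: ⌊(13·566)/757⌋ − ⌊(12·566)/757⌋ = ⌊7358/757⌋ − ⌊6792/757⌋ = 9 − 8 = 1
n=13: ⌊(14·566)/757⌋ − ⌊(13·566)/757⌋ = ⌊7924/757⌋ − ⌊7358/757⌋ = 10 − 9 = 1
n=14: ⌊(15·566)/757⌋ − ⌊(14·566)/757⌋ = ⌊8490/757⌋ − ⌊7924/757⌋ = 11 − 10 = 1
n=15: ⌊(16·566)/757⌋ − ⌊(15·566)/757⌋ = ⌊9056/757⌋ − ⌊8490/757⌋ = 11 − 11 = 0
n=16: ⌊(17·566)/757⌋ − ⌊(16·566)/757⌋ = ⌊9622/757⌋ − ⌊9056/757⌋ = 12 − 11 = 1
n=17: ⌊(18·566)/757⌋ − ⌊(17·566)/757⌋ = ⌊10188/757⌋ − ⌊9622/757⌋ = 13 − 12 = 1
n=18: ⌊(19·566)/757⌋ − ⌊(18·566)/757⌋ = ⌊10754/757⌋ − ⌊10188/757⌋ = 14 − 13 = 1
n=19: ⌊(20·566)/757⌋ − ⌊(19·566)/757⌋ = ⌊11320/757⌋ − ⌊10754/757⌋ = 14 − 14 = 0
n=20: ⌊(21·566)/757⌋ − ⌊(20·566)/757⌋ = ⌊11886/757⌋ − ⌊11320/757⌋ = 15 − 14 = 1
n=21: ⌊(22·566)/757⌋ − ⌊(21·566)/757⌋ = ⌊12452/757⌋ − ⌊11886/757⌋ = 16 − 15 = 1
n=22: ⌊(23·566)/757⌋ − ⌊(22·566)/757⌋ = ⌊13018/757⌋ − ⌊12452/757⌋ = 17 − 16 = 1
n=23: ⌊(24·566)/757⌋ − ⌊(23·566)/757⌋ = ⌊13584/757⌋ − ⌊13018/757⌋ = 17 − 17 = 0
n=24: ⌊(25·566)/757⌋ − ⌊(24·566)/757⌋ = ⌊14150/757⌋ − ⌊13584/757⌋ = 18 − 17 = 1
n=25: ⌊(26·566)/757⌋ − ⌊(25·566)/757⌋ = ⌊14716/757⌋ − ⌊14150/757⌋ = 19 − 18 = 1
n=26: ⌊(27·566)/757⌋ − ⌊(26·566)/757⌋ = ⌊15282/757⌋ − ⌊14716/757⌋ = 20 − 19 = 1
n=27: ⌊(28·566)/757⌋ − ⌊(27·566)/757⌋ = ⌊15848/757⌋ − ⌊15282/757⌋ = 20 − 20 = 0
n=28: ⌊(29·566)/757⌋ − ⌊(28·566)/757⌋ = ⌊16414/757⌋ − ⌊15848/757⌋ = 21 − 20 = 1
n=29: ⌊(30·566)/757⌋ − ⌊(29·566)/757⌋ = ⌊16980/757⌋ − ⌊16414/757⌋ = 22 − 21 = 1
n=30: ⌊(31·566)/757⌋ − ⌊(30·566)/757⌋ = ⌊17546/757⌋ − ⌊16980/757⌋ = 23 − 22 = 1
n=31: ⌊(32·566)/757⌋ − ⌊(31·566)/757⌋ = ⌊18112/757⌋ − ⌊17546/757⌋ = 23 − 23 = 0
n=32: ⌊(33·566)/757⌋ − ⌊(32·566)/757⌋ = ⌊18678/757⌋ − ⌊18112/757⌋ = 24 − 23 = 1
n=33: ⌊(34·566)/757⌋ − ⌊(33·566)/757⌋ = ⌊19244/757⌋ − ⌊18678/757⌋ = 25 − 24 = 1
n=34: ⌊(35·566)/757⌋ − ⌊(34·566)/757⌋ = ⌊19810/757⌋ − ⌊19244/757⌋ = 26 − 25 = 1
n=35: ⌊(36·566)/757⌋ − ⌊(35·566)/757⌋ = ⌊20376/757⌋ − ⌊19810/757⌋ = 26 − 26 = 0
n=36: ⌊(37·566)/757⌋ − ⌊(36·566)/757⌋ = ⌊20942/757⌋ − ⌊20376/757⌋ = 27 − 26 = 1
n=37: ⌊(38·566)/757⌋ − ⌊(37·566)/757⌋ = ⌊21508/757⌋ − ⌊20942/757⌋ = 28 − 27 = 1
n=38: ⌊(39·566)/757⌋ − ⌊(38·566)/757⌋ = ⌊22074/757⌋ − ⌊21508/757⌋ = 29 − 28 = 1
n=39: ⌊(40·566)/757⌋ − ⌊(39·566)/757⌋ = ⌊22640/757⌋ − ⌊22074/757⌋ = 29 − 29 = 0
n=40: ⌊(41·566)/757⌋ − ⌊(40·566)/757⌋ = ⌊23206/757⌋ − ⌊22640/757⌋ = 30 − 29 = 1
n=41: ⌊(42·566)/757⌋ − ⌊(41·566)/757⌋ = ⌊23772/757⌋ − ⌊23206/757⌋ = 31 − 30 = 1
n=42: ⌊(43·566)/757⌋ − ⌊(42·566)/757⌋ = ⌊24338/757⌋ − ⌊23772/757⌋ = 32 − 31 = 1
n=43: ⌊(44·566)/757⌋ − ⌊(43·566)/757⌋ = ⌊24904/757⌋ − ⌊24338/757⌋ = 32 − 32 = 0
n=44: ⌊(45·566)/757⌋ − ⌊(44·566)/757⌋ = ⌊25470/757⌋ − ⌊24904/757⌋ = 33 − 32 = 1
n=45: ⌊(46·566)/757⌋ − ⌊(45·566)/757⌋ = ⌊26036/757⌋ − ⌊25470/757⌋ = 34 − 33 = 1
n=46: ⌊(47·566)/757⌋ − ⌊(46·566)/757⌋ = ⌊26602/757⌋ − ⌊26036/757⌋ = 35 − 34 = 1
n=47: ⌊(48·566)/757⌋ − ⌊(47·566)/757⌋ = ⌊27168/757⌋ − ⌊26602/757⌋ = 35 − 35 = 0
n=48: ⌊(49·566)/757⌋ − ⌊(48·566)/757⌋ = ⌊27734/757⌋ − ⌊27168/757⌋ = 36 − 35 = 1
n=49: ⌊(50·566)/757⌋ − ⌊(49·566)/757⌋ = ⌊28300/757⌋ − ⌊27734/757⌋ = 37 − 36 = 1
n=50: ⌊(51·566)/757⌋ − ⌊(50·566)/757⌋ = ⌊28866/757⌋ − ⌊28300/757⌋ = 38 − 37 = 1
n=51: ⌊(52·566)/757⌋ − ⌊(51·566)/757⌋ = ⌊29432/757⌋ − ⌊28866/757⌋ = 38 − 38 = 0
n=52: ⌊(53·566)/757⌋ − ⌊(52·566)/757⌋ = ⌊29998/757⌋ − ⌊29432/757⌋ = 39 − 38 = 1
n=53: ⌊(54·566)/757⌋ − ⌊(53·566)/757⌋ = ⌊30564/757⌋ − ⌊29998/757⌋ = 40 − 39 = 1
n=54: ⌊(55·566)/757⌋ − ⌊(54·566)/757⌋ = ⌊31130/757⌋ − ⌊30564/757⌋ = 41 − 40 = 1
n=55: ⌊(56·566)/757⌋ − ⌊(55·566)/757⌋ = ⌊31696/757⌋ − ⌊31130/757⌋ = 41 − 41 = 0
n=56: ⌊(57·566)/757⌋ − ⌊(56·566)/757⌋ = ⌊32262/757⌋ − ⌊31696/757⌋ = 42 − 41 = 1
n=57: ⌊(58·566)/757⌋ − ⌊(57·566)/757⌋ = ⌊32828/757⌋ − ⌊32262/757⌋ = 43 − 42 = 1
n=58: ⌊(59·566)/757⌋ − ⌊(58·566)/757⌋ = ⌊33394/757⌋ − ⌊32828/757⌋ = 44 − 43 = 1
n=59: ⌊(60·566)/757⌋ − ⌊(59·566)/757⌋ = ⌊33960/757⌋ − ⌊33394/757⌋ = 44 − 44 = 0
n=60: ⌊(61·566)/757⌋ − ⌊(60·566)/757⌋ = ⌊34526/757⌋ − ⌊33960/757⌋ = 45 − 44 = 1
n=61: ⌊(62·566)/757⌋ − ⌊(61·566)/757⌋ = ⌊35092/757⌋ − ⌊34526/757⌋ = 46 − 45 = 1
n=62: ⌊(63·566)/757⌋ − ⌊(62·566)/757⌋ = ⌊35658/757⌋ − ⌊35092/757⌋ = 47 − 46 = 1
n=63: ⌊(64·566)/757⌋ − ⌊(63·566)/757⌋ = ⌊36224/757⌋ − ⌊35658/757⌋ = 47 − 47 = 0
n=64: ⌊(65·566)/757⌋ − ⌊(64·566)/757⌋ = ⌊36790/757⌋ − ⌊36224/757⌋ = 48 − 47 = 1
n=65: ⌊(66·566)/757⌋ − ⌊(65·566)/757⌋ = ⌊37356/757⌋ − ⌊36790/757⌋ = 49 − 48 = 1
n=66: ⌊(67·566)/757⌋ − ⌊(66·566)/757⌋ = ⌊37922/757⌋ − ⌊37356/757⌋ = 50 − 49 = 1
n=67: ⌊(68·566)/757⌋ − ⌊(67·566)/757⌋ = ⌊38488/757⌋ − ⌊37922/757⌋ = 50 − 50 = 0


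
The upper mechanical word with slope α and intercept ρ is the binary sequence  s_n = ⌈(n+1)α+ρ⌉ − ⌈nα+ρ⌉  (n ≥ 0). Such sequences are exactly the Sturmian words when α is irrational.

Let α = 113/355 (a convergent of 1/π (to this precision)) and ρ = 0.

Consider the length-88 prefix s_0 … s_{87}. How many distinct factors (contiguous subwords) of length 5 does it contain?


t_n = ⌈(n·113)/355⌉ for n = 0 … 88:
  n=0…9: ⌈0/355⌉=0 ⌈113/355⌉=1 ⌈226/355⌉=1 ⌈339/355⌉=1 ⌈452/355⌉=2 ⌈565/355⌉=2 ⌈678/355⌉=2 ⌈791/355⌉=3 ⌈904/355⌉=3 ⌈1017/355⌉=3
  n=10…19: ⌈1130/355⌉=4 ⌈1243/355⌉=4 ⌈1356/355⌉=4 ⌈1469/355⌉=5 ⌈1582/355⌉=5 ⌈1695/355⌉=5 ⌈1808/355⌉=6 ⌈1921/355⌉=6 ⌈2034/355⌉=6 ⌈2147/355⌉=7
  n=20…29: ⌈2260/355⌉=7 ⌈2373/355⌉=7 ⌈2486/355⌉=8 ⌈2599/355⌉=8 ⌈2712/355⌉=8 ⌈2825/355⌉=8 ⌈2938/355⌉=9 ⌈3051/355⌉=9 ⌈3164/355⌉=9 ⌈3277/355⌉=10
  n=30…39: ⌈3390/355⌉=10 ⌈3503/355⌉=10 ⌈3616/355⌉=11 ⌈3729/355⌉=11 ⌈3842/355⌉=11 ⌈3955/355⌉=12 ⌈4068/355⌉=12 ⌈4181/355⌉=12 ⌈4294/355⌉=13 ⌈4407/355⌉=13
  n=40…49: ⌈4520/355⌉=13 ⌈4633/355⌉=14 ⌈4746/355⌉=14 ⌈4859/355⌉=14 ⌈4972/355⌉=15 ⌈5085/355⌉=15 ⌈5198/355⌉=15 ⌈5311/355⌉=15 ⌈5424/355⌉=16 ⌈5537/355⌉=16
  n=50…59: ⌈5650/355⌉=16 ⌈5763/355⌉=17 ⌈5876/355⌉=17 ⌈5989/355⌉=17 ⌈6102/355⌉=18 ⌈6215/355⌉=18 ⌈6328/355⌉=18 ⌈6441/355⌉=19 ⌈6554/355⌉=19 ⌈6667/355⌉=19
  n=60…69: ⌈6780/355⌉=20 ⌈6893/355⌉=20 ⌈7006/355⌉=20 ⌈7119/355⌉=21 ⌈7232/355⌉=21 ⌈7345/355⌉=21 ⌈7458/355⌉=22 ⌈7571/355⌉=22 ⌈7684/355⌉=22 ⌈7797/355⌉=22
  n=70…79: ⌈7910/355⌉=23 ⌈8023/355⌉=23 ⌈8136/355⌉=23 ⌈8249/355⌉=24 ⌈8362/355⌉=24 ⌈8475/355⌉=24 ⌈8588/355⌉=25 ⌈8701/355⌉=25 ⌈8814/355⌉=25 ⌈8927/355⌉=26
  n=80…88: ⌈9040/355⌉=26 ⌈9153/355⌉=26 ⌈9266/355⌉=27 ⌈9379/355⌉=27 ⌈9492/355⌉=27 ⌈9605/355⌉=28 ⌈9718/355⌉=28 ⌈9831/355⌉=28 ⌈9944/355⌉=29
s_n = t_(n+1) − t_n for n = 0 … 87 gives
prefix = 1001001001001001001001000100100100100100100100010010010010010010010001001001001001001001
slide a length-5 window over [0..4] … [83..87] (84 windows); first occurrence of each distinct factor:
  [  0..  4] 10010
  [  1..  5] 00100
  [  2..  6] 01001
  [ 20.. 24] 01000
  [ 21.. 25] 10001
  [ 22.. 26] 00010
  (the other 78 windows repeat one of these)
distinct factors: {00010, 00100, 01000, 01001, 10001, 10010}
count = 6  (Sturmian bound for length 5 is 6)

6


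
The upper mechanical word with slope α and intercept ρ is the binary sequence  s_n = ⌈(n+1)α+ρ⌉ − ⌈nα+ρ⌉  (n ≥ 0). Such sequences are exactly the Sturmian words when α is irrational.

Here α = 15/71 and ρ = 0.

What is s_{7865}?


(n+1)α + ρ = (7866·15) / 71 = 117990/71
nα + ρ     = (7865·15) / 71 = 117975/71
⌈117990/71⌉ = 1662,  ⌈117975/71⌉ = 1662
s_{7865} = 1662 − 1662 = 0

0


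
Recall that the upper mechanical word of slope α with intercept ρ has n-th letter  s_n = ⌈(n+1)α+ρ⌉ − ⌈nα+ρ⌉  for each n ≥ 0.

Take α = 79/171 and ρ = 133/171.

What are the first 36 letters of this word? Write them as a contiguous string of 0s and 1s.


101010100101010101010010101010101001

n=0: ⌈(1·79+133)/171⌉ − ⌈(0·79+133)/171⌉ = ⌈212/171⌉ − ⌈133/171⌉ = 2 − 1 = 1
n=1: ⌈(2·79+133)/171⌉ − ⌈(1·79+133)/171⌉ = ⌈291/171⌉ − ⌈212/171⌉ = 2 − 2 = 0
n=2: ⌈(3·79+133)/171⌉ − ⌈(2·79+133)/171⌉ = ⌈370/171⌉ − ⌈291/171⌉ = 3 − 2 = 1
n=3: ⌈(4·79+133)/171⌉ − ⌈(3·79+133)/171⌉ = ⌈449/171⌉ − ⌈370/171⌉ = 3 − 3 = 0
n=4: ⌈(5·79+133)/171⌉ − ⌈(4·79+133)/171⌉ = ⌈528/171⌉ − ⌈449/171⌉ = 4 − 3 = 1
n=5: ⌈(6·79+133)/171⌉ − ⌈(5·79+133)/171⌉ = ⌈607/171⌉ − ⌈528/171⌉ = 4 − 4 = 0
n=6: ⌈(7·79+133)/171⌉ − ⌈(6·79+133)/171⌉ = ⌈686/171⌉ − ⌈607/171⌉ = 5 − 4 = 1
n=7: ⌈(8·79+133)/171⌉ − ⌈(7·79+133)/171⌉ = ⌈765/171⌉ − ⌈686/171⌉ = 5 − 5 = 0
n=8: ⌈(9·79+133)/171⌉ − ⌈(8·79+133)/171⌉ = ⌈844/171⌉ − ⌈765/171⌉ = 5 − 5 = 0
n=9: ⌈(10·79+133)/171⌉ − ⌈(9·79+133)/171⌉ = ⌈923/171⌉ − ⌈844/171⌉ = 6 − 5 = 1
n=10: ⌈(11·79+133)/171⌉ − ⌈(10·79+133)/171⌉ = ⌈1002/171⌉ − ⌈923/171⌉ = 6 − 6 = 0
n=11: ⌈(12·79+133)/171⌉ − ⌈(11·79+133)/171⌉ = ⌈1081/171⌉ − ⌈1002/171⌉ = 7 − 6 = 1
n=12: ⌈(13·79+133)/171⌉ − ⌈(12·79+133)/171⌉ = ⌈1160/171⌉ − ⌈1081/171⌉ = 7 − 7 = 0
n=13: ⌈(14·79+133)/171⌉ − ⌈(13·79+133)/171⌉ = ⌈1239/171⌉ − ⌈1160/171⌉ = 8 − 7 = 1
n=14: ⌈(15·79+133)/171⌉ − ⌈(14·79+133)/171⌉ = ⌈1318/171⌉ − ⌈1239/171⌉ = 8 − 8 = 0
n=15: ⌈(16·79+133)/171⌉ − ⌈(15·79+133)/171⌉ = ⌈1397/171⌉ − ⌈1318/171⌉ = 9 − 8 = 1
n=16: ⌈(17·79+133)/171⌉ − ⌈(16·79+133)/171⌉ = ⌈1476/171⌉ − ⌈1397/171⌉ = 9 − 9 = 0
n=17: ⌈(18·79+133)/171⌉ − ⌈(17·79+133)/171⌉ = ⌈1555/171⌉ − ⌈1476/171⌉ = 10 − 9 = 1
n=18: ⌈(19·79+133)/171⌉ − ⌈(18·79+133)/171⌉ = ⌈1634/171⌉ − ⌈1555/171⌉ = 10 − 10 = 0
n=19: ⌈(20·79+133)/171⌉ − ⌈(19·79+133)/171⌉ = ⌈1713/171⌉ − ⌈1634/171⌉ = 11 − 10 = 1
n=20: ⌈(21·79+133)/171⌉ − ⌈(20·79+133)/171⌉ = ⌈1792/171⌉ − ⌈1713/171⌉ = 11 − 11 = 0
n=21: ⌈(22·79+133)/171⌉ − ⌈(21·79+133)/171⌉ = ⌈1871/171⌉ − ⌈1792/171⌉ = 11 − 11 = 0
n=22: ⌈(23·79+133)/171⌉ − ⌈(22·79+133)/171⌉ = ⌈1950/171⌉ − ⌈1871/171⌉ = 12 − 11 = 1
n=23: ⌈(24·79+133)/171⌉ − ⌈(23·79+133)/171⌉ = ⌈2029/171⌉ − ⌈1950/171⌉ = 12 − 12 = 0
n=24: ⌈(25·79+133)/171⌉ − ⌈(24·79+133)/171⌉ = ⌈2108/171⌉ − ⌈2029/171⌉ = 13 − 12 = 1
n=25: ⌈(26·79+133)/171⌉ − ⌈(25·79+133)/171⌉ = ⌈2187/171⌉ − ⌈2108/171⌉ = 13 − 13 = 0
n=26: ⌈(27·79+133)/171⌉ − ⌈(26·79+133)/171⌉ = ⌈2266/171⌉ − ⌈2187/171⌉ = 14 − 13 = 1
n=27: ⌈(28·79+133)/171⌉ − ⌈(27·79+133)/171⌉ = ⌈2345/171⌉ − ⌈2266/171⌉ = 14 − 14 = 0
n=28: ⌈(29·79+133)/171⌉ − ⌈(28·79+133)/171⌉ = ⌈2424/171⌉ − ⌈2345/171⌉ = 15 − 14 = 1
n=29: ⌈(30·79+133)/171⌉ − ⌈(29·79+133)/171⌉ = ⌈2503/171⌉ − ⌈2424/171⌉ = 15 − 15 = 0
n=30: ⌈(31·79+133)/171⌉ − ⌈(30·79+133)/171⌉ = ⌈2582/171⌉ − ⌈2503/171⌉ = 16 − 15 = 1
n=31: ⌈(32·79+133)/171⌉ − ⌈(31·79+133)/171⌉ = ⌈2661/171⌉ − ⌈2582/171⌉ = 16 − 16 = 0
n=32: ⌈(33·79+133)/171⌉ − ⌈(32·79+133)/171⌉ = ⌈2740/171⌉ − ⌈2661/171⌉ = 17 − 16 = 1
n=33: ⌈(34·79+133)/171⌉ − ⌈(33·79+133)/171⌉ = ⌈2819/171⌉ − ⌈2740/171⌉ = 17 − 17 = 0
n=34: ⌈(35·79+133)/171⌉ − ⌈(34·79+133)/171⌉ = ⌈2898/171⌉ − ⌈2819/171⌉ = 17 − 17 = 0
n=35: ⌈(36·79+133)/171⌉ − ⌈(35·79+133)/171⌉ = ⌈2977/171⌉ − ⌈2898/171⌉ = 18 − 17 = 1


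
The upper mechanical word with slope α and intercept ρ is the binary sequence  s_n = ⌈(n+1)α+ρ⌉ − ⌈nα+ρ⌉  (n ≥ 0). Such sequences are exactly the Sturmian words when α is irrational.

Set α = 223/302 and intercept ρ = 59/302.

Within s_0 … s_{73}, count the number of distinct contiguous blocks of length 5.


t_n = ⌈(n·223+59)/302⌉ for n = 0 … 74:
  n=0…9: ⌈59/302⌉=1 ⌈282/302⌉=1 ⌈505/302⌉=2 ⌈728/302⌉=3 ⌈951/302⌉=4 ⌈1174/302⌉=4 ⌈1397/302⌉=5 ⌈1620/302⌉=6 ⌈1843/302⌉=7 ⌈2066/302⌉=7
  n=10…19: ⌈2289/302⌉=8 ⌈2512/302⌉=9 ⌈2735/302⌉=10 ⌈2958/302⌉=10 ⌈3181/302⌉=11 ⌈3404/302⌉=12 ⌈3627/302⌉=13 ⌈3850/302⌉=13 ⌈4073/302⌉=14 ⌈4296/302⌉=15
  n=20…29: ⌈4519/302⌉=15 ⌈4742/302⌉=16 ⌈4965/302⌉=17 ⌈5188/302⌉=18 ⌈5411/302⌉=18 ⌈5634/302⌉=19 ⌈5857/302⌉=20 ⌈6080/302⌉=21 ⌈6303/302⌉=21 ⌈6526/302⌉=22
  n=30…39: ⌈6749/302⌉=23 ⌈6972/302⌉=24 ⌈7195/302⌉=24 ⌈7418/302⌉=25 ⌈7641/302⌉=26 ⌈7864/302⌉=27 ⌈8087/302⌉=27 ⌈8310/302⌉=28 ⌈8533/302⌉=29 ⌈8756/302⌉=29
  n=40…49: ⌈8979/302⌉=30 ⌈9202/302⌉=31 ⌈9425/302⌉=32 ⌈9648/302⌉=32 ⌈9871/302⌉=33 ⌈10094/302⌉=34 ⌈10317/302⌉=35 ⌈10540/302⌉=35 ⌈10763/302⌉=36 ⌈10986/302⌉=37
  n=50…59: ⌈11209/302⌉=38 ⌈11432/302⌉=38 ⌈11655/302⌉=39 ⌈11878/302⌉=40 ⌈12101/302⌉=41 ⌈12324/302⌉=41 ⌈12547/302⌉=42 ⌈12770/302⌉=43 ⌈12993/302⌉=44 ⌈13216/302⌉=44
  n=60…69: ⌈13439/302⌉=45 ⌈13662/302⌉=46 ⌈13885/302⌉=46 ⌈14108/302⌉=47 ⌈14331/302⌉=48 ⌈14554/302⌉=49 ⌈14777/302⌉=49 ⌈15000/302⌉=50 ⌈15223/302⌉=51 ⌈15446/302⌉=52
  n=70…74: ⌈15669/302⌉=52 ⌈15892/302⌉=53 ⌈16115/302⌉=54 ⌈16338/302⌉=55 ⌈16561/302⌉=55
s_n = t_(n+1) − t_n for n = 0 … 73 gives
prefix = 01110111011101110110111011101110111011011101110111011101110110111011101110
slide a length-5 window over [0..4] … [69..73] (70 windows); first occurrence of each distinct factor:
  [  0..  4] 01110
  [  1..  5] 11101
  [  2..  6] 11011
  [  3..  7] 10111
  [ 15.. 19] 10110
  [ 16.. 20] 01101
  (the other 64 windows repeat one of these)
distinct factors: {01101, 01110, 10110, 10111, 11011, 11101}
count = 6  (Sturmian bound for length 5 is 6)

6


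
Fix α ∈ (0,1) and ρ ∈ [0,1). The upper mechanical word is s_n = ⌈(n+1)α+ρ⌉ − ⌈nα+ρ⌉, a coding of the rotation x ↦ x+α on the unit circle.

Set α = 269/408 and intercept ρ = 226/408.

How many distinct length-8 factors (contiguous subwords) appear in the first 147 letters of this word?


t_n = ⌈(n·269+226)/408⌉ for n = 0 … 147:
  n=0…9: ⌈226/408⌉=1 ⌈495/408⌉=2 ⌈764/408⌉=2 ⌈1033/408⌉=3 ⌈1302/408⌉=4 ⌈1571/408⌉=4 ⌈1840/408⌉=5 ⌈2109/408⌉=6 ⌈2378/408⌉=6 ⌈2647/408⌉=7
  n=10…19: ⌈2916/408⌉=8 ⌈3185/408⌉=8 ⌈3454/408⌉=9 ⌈3723/408⌉=10 ⌈3992/408⌉=10 ⌈4261/408⌉=11 ⌈4530/408⌉=12 ⌈4799/408⌉=12 ⌈5068/408⌉=13 ⌈5337/408⌉=14
  n=20…29: ⌈5606/408⌉=14 ⌈5875/408⌉=15 ⌈6144/408⌉=16 ⌈6413/408⌉=16 ⌈6682/408⌉=17 ⌈6951/408⌉=18 ⌈7220/408⌉=18 ⌈7489/408⌉=19 ⌈7758/408⌉=20 ⌈8027/408⌉=20
  n=30…39: ⌈8296/408⌉=21 ⌈8565/408⌉=21 ⌈8834/408⌉=22 ⌈9103/408⌉=23 ⌈9372/408⌉=23 ⌈9641/408⌉=24 ⌈9910/408⌉=25 ⌈10179/408⌉=25 ⌈10448/408⌉=26 ⌈10717/408⌉=27
  n=40…49: ⌈10986/408⌉=27 ⌈11255/408⌉=28 ⌈11524/408⌉=29 ⌈11793/408⌉=29 ⌈12062/408⌉=30 ⌈12331/408⌉=31 ⌈12600/408⌉=31 ⌈12869/408⌉=32 ⌈13138/408⌉=33 ⌈13407/408⌉=33
  n=50…59: ⌈13676/408⌉=34 ⌈13945/408⌉=35 ⌈14214/408⌉=35 ⌈14483/408⌉=36 ⌈14752/408⌉=37 ⌈15021/408⌉=37 ⌈15290/408⌉=38 ⌈15559/408⌉=39 ⌈15828/408⌉=39 ⌈16097/408⌉=40
  n=60…69: ⌈16366/408⌉=41 ⌈16635/408⌉=41 ⌈16904/408⌉=42 ⌈17173/408⌉=43 ⌈17442/408⌉=43 ⌈17711/408⌉=44 ⌈17980/408⌉=45 ⌈18249/408⌉=45 ⌈18518/408⌉=46 ⌈18787/408⌉=47
  n=70…79: ⌈19056/408⌉=47 ⌈19325/408⌉=48 ⌈19594/408⌉=49 ⌈19863/408⌉=49 ⌈20132/408⌉=50 ⌈20401/408⌉=51 ⌈20670/408⌉=51 ⌈20939/408⌉=52 ⌈21208/408⌉=52 ⌈21477/408⌉=53
  n=80…89: ⌈21746/408⌉=54 ⌈22015/408⌉=54 ⌈22284/408⌉=55 ⌈22553/408⌉=56 ⌈22822/408⌉=56 ⌈23091/408⌉=57 ⌈23360/408⌉=58 ⌈23629/408⌉=58 ⌈23898/408⌉=59 ⌈24167/408⌉=60
  n=90…99: ⌈24436/408⌉=60 ⌈24705/408⌉=61 ⌈24974/408⌉=62 ⌈25243/408⌉=62 ⌈25512/408⌉=63 ⌈25781/408⌉=64 ⌈26050/408⌉=64 ⌈26319/408⌉=65 ⌈26588/408⌉=66 ⌈26857/408⌉=66
  n=100…109: ⌈27126/408⌉=67 ⌈27395/408⌉=68 ⌈27664/408⌉=68 ⌈27933/408⌉=69 ⌈28202/408⌉=70 ⌈28471/408⌉=70 ⌈28740/408⌉=71 ⌈29009/408⌉=72 ⌈29278/408⌉=72 ⌈29547/408⌉=73
  n=110…119: ⌈29816/408⌉=74 ⌈30085/408⌉=74 ⌈30354/408⌉=75 ⌈30623/408⌉=76 ⌈30892/408⌉=76 ⌈31161/408⌉=77 ⌈31430/408⌉=78 ⌈31699/408⌉=78 ⌈31968/408⌉=79 ⌈32237/408⌉=80
  n=120…129: ⌈32506/408⌉=80 ⌈32775/408⌉=81 ⌈33044/408⌉=81 ⌈33313/408⌉=82 ⌈33582/408⌉=83 ⌈33851/408⌉=83 ⌈34120/408⌉=84 ⌈34389/408⌉=85 ⌈34658/408⌉=85 ⌈34927/408⌉=86
  n=130…139: ⌈35196/408⌉=87 ⌈35465/408⌉=87 ⌈35734/408⌉=88 ⌈36003/408⌉=89 ⌈36272/408⌉=89 ⌈36541/408⌉=90 ⌈36810/408⌉=91 ⌈37079/408⌉=91 ⌈37348/408⌉=92 ⌈37617/408⌉=93
  n=140…147: ⌈37886/408⌉=93 ⌈38155/408⌉=94 ⌈38424/408⌉=95 ⌈38693/408⌉=95 ⌈38962/408⌉=96 ⌈39231/408⌉=97 ⌈39500/408⌉=97 ⌈39769/408⌉=98
s_n = t_(n+1) − t_n for n = 0 … 146 gives
prefix = 101101101101101101101101101101011011011011011011011011011011011011011011011010110110110110110110110110110110110110110110101101101101101101101101101
slide a length-8 window over [0..7] … [139..146] (140 windows); first occurrence of each distinct factor:
  [  0..  7] 10110110
  [  1..  8] 01101101
  [  2..  9] 11011011
  [ 23.. 30] 11011010
  [ 24.. 31] 10110101
  [ 25.. 32] 01101011
  [ 26.. 33] 11010110
  [ 27.. 34] 10101101
  [ 28.. 35] 01011011
  (the other 131 windows repeat one of these)
distinct factors: {01011011, 01101011, 01101101, 10101101, 10110101, 10110110, 11010110, 11011010, 11011011}
count = 9  (Sturmian bound for length 8 is 9)

9
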